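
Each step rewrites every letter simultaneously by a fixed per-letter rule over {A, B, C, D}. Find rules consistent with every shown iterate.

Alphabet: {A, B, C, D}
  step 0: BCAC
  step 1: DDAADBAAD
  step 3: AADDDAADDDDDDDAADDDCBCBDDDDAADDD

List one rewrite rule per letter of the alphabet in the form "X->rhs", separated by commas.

  step 0 ⇒ step 1: BCAC ⇒ DD·AAD·B·AAD
    A ↦ B
    B ↦ DD
    C ↦ AAD
    D ↦ CB  (constrained at step 1)

A->B, B->DD, C->AAD, D->CB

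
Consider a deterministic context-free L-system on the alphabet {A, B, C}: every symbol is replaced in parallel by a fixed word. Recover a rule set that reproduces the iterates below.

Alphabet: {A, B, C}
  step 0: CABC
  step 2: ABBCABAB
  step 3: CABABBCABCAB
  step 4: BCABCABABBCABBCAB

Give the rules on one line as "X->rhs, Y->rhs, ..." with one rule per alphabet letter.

A->C, B->AB, C->B

  step 3 ⇒ step 4: CABABBCABCAB ⇒ B·C·AB·C·AB·AB·B·C·AB·B·C·AB
    A ↦ C
    B ↦ AB
    C ↦ B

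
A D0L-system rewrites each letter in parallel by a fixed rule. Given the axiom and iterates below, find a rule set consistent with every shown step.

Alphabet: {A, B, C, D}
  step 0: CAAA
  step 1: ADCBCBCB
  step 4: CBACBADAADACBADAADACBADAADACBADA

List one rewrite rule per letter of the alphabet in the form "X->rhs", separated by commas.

  step 0 ⇒ step 1: CAAA ⇒ AD·CB·CB·CB
    A ↦ CB
    C ↦ AD
    B ↦ A  (constrained at step 1)
    D ↦ A  (constrained at step 1)

A->CB, B->A, C->AD, D->A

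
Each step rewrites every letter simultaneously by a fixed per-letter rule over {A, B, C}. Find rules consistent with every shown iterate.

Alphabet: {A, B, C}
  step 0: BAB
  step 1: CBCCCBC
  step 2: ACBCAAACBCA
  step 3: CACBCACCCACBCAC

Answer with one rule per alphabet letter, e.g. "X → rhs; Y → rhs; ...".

A->C, B->CBC, C->A

  step 2 ⇒ step 3: ACBCAAACBCA ⇒ C·A·CBC·A·C·C·C·A·CBC·A·C
    A ↦ C
    B ↦ CBC
    C ↦ A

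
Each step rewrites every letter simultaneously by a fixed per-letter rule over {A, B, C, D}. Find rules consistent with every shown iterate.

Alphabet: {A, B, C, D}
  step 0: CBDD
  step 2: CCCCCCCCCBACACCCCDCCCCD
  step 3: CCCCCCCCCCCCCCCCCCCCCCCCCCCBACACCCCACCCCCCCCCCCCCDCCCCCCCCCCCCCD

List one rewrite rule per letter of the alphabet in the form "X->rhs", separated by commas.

  step 2 ⇒ step 3: CCCCCCCCCBACACCCCDCCCCD ⇒ CCC·CCC·CCC·CCC·CCC·CCC·CCC·CCC·CCC·BA·CA·CCC·CA·CCC·CCC·CCC·CCC·CD·CCC·CCC·CCC·CCC·CD
    A ↦ CA
    B ↦ BA
    C ↦ CCC
    D ↦ CD

A->CA, B->BA, C->CCC, D->CD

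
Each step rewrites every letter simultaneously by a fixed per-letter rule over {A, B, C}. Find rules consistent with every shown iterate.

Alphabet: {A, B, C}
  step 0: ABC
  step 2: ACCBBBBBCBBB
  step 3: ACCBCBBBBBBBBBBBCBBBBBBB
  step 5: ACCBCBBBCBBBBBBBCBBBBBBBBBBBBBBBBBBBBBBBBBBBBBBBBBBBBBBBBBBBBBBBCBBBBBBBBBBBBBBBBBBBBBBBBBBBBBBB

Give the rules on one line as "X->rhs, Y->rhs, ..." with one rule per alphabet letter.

A->AC, B->BB, C->CB

  step 2 ⇒ step 3: ACCBBBBBCBBB ⇒ AC·CB·CB·BB·BB·BB·BB·BB·CB·BB·BB·BB
    A ↦ AC
    B ↦ BB
    C ↦ CB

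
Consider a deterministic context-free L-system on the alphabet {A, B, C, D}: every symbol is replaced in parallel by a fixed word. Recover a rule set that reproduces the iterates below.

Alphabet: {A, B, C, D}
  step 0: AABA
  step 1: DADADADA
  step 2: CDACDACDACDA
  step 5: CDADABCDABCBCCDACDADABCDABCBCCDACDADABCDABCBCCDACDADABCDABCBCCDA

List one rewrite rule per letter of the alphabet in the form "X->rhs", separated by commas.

  step 1 ⇒ step 2: DADADADA ⇒ C·DA·C·DA·C·DA·C·DA
    A ↦ DA
    D ↦ C
  step 0 ⇒ step 1: AABA ⇒ DA·DA·DA·DA
    B ↦ DA
    C ↦ BC  (constrained at step 2)

A->DA, B->DA, C->BC, D->C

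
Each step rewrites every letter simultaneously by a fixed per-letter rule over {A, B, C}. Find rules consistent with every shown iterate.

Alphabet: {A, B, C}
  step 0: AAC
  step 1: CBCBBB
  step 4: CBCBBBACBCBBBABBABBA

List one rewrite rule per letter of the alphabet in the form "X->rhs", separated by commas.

A->CB, B->A, C->BB

  step 0 ⇒ step 1: AAC ⇒ CB·CB·BB
    A ↦ CB
    C ↦ BB
    B ↦ A  (constrained at step 1)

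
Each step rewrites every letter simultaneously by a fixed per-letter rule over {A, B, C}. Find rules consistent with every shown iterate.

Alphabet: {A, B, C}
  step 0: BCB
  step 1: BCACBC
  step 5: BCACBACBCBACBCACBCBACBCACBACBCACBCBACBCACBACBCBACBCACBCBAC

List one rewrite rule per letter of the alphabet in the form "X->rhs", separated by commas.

A->B, B->BC, C->AC

  step 0 ⇒ step 1: BCB ⇒ BC·AC·BC
    B ↦ BC
    C ↦ AC
    A ↦ B  (constrained at step 1)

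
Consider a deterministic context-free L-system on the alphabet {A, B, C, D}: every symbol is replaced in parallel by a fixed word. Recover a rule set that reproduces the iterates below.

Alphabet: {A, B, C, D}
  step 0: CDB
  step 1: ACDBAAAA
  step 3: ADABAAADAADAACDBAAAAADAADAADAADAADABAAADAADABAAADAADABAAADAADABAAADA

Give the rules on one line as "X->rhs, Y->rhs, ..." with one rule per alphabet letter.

A->ADA, B->AA, C->ACD, D->BAA

  step 0 ⇒ step 1: CDB ⇒ ACD·BAA·AA
    B ↦ AA
    C ↦ ACD
    D ↦ BAA
    A ↦ ADA  (constrained at step 1)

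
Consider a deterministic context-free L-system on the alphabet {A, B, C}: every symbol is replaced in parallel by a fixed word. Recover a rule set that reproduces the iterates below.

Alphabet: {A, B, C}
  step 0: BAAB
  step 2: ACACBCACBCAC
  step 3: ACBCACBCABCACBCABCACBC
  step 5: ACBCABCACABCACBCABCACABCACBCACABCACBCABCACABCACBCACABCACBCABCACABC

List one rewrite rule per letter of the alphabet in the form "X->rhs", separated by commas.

  step 2 ⇒ step 3: ACACBCACBCAC ⇒ AC·BC·AC·BC·A·BC·AC·BC·A·BC·AC·BC
    A ↦ AC
    B ↦ A
    C ↦ BC

A->AC, B->A, C->BC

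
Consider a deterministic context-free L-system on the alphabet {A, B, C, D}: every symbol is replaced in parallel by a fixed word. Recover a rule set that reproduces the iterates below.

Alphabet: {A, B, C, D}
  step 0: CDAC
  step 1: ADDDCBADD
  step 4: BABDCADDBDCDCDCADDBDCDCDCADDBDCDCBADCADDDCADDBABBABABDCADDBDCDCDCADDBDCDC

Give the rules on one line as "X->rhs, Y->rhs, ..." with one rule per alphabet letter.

  step 0 ⇒ step 1: CDAC ⇒ ADD·DC·B·ADD
    A ↦ B
    C ↦ ADD
    D ↦ DC
    B ↦ BA  (constrained at step 1)

A->B, B->BA, C->ADD, D->DC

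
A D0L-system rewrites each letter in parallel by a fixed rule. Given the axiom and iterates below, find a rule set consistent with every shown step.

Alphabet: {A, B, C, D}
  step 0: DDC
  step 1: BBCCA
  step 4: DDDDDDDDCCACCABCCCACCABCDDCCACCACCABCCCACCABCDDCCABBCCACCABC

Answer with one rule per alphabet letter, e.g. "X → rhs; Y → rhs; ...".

A->BC, B->DD, C->CCA, D->B

  step 0 ⇒ step 1: DDC ⇒ B·B·CCA
    C ↦ CCA
    D ↦ B
    A ↦ BC  (constrained at step 1)
    B ↦ DD  (constrained at step 1)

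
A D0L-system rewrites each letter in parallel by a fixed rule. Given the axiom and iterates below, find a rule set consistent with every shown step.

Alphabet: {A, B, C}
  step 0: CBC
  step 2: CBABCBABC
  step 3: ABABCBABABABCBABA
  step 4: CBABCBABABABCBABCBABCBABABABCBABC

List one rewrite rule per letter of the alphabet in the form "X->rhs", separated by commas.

A->C, B->BAB, C->A

  step 3 ⇒ step 4: ABABCBABABABCBABA ⇒ C·BAB·C·BAB·A·BAB·C·BAB·C·BAB·C·BAB·A·BAB·C·BAB·C
    A ↦ C
    B ↦ BAB
    C ↦ A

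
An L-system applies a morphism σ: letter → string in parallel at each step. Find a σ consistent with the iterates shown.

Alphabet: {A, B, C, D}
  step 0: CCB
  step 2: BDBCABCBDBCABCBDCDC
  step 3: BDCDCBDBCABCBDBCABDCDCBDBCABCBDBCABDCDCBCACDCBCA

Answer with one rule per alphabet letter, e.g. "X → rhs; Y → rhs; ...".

  step 2 ⇒ step 3: BDBCABCBDBCABCBDCDC ⇒ BD·CDC·BD·BCA·BC·BD·BCA·BD·CDC·BD·BCA·BC·BD·BCA·BD·CDC·BCA·CDC·BCA
    A ↦ BC
    B ↦ BD
    C ↦ BCA
    D ↦ CDC

A->BC, B->BD, C->BCA, D->CDC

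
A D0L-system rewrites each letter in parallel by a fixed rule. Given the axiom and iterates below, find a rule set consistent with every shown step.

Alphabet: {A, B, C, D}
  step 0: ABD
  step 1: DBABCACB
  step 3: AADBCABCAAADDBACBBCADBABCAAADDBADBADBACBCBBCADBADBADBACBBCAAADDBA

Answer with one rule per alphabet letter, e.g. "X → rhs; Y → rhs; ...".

  step 0 ⇒ step 1: ABD ⇒ DBA·BCA·CB
    A ↦ DBA
    B ↦ BCA
    D ↦ CB
    C ↦ AAD  (constrained at step 1)

A->DBA, B->BCA, C->AAD, D->CB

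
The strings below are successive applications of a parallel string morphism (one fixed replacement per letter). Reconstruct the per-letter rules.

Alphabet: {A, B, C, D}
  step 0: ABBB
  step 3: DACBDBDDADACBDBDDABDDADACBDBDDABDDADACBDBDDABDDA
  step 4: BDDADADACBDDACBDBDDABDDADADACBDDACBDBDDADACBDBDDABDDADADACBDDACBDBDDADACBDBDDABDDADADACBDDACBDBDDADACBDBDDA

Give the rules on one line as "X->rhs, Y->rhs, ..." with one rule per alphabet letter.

A->DA, B->DAC, C->DA, D->BD

  step 3 ⇒ step 4: DACBDBDDADACBDBDDABDDADACBDBDDABDDADACBDBDDABDDA ⇒ BD·DA·DA·DAC·BD·DAC·BD·BD·DA·BD·DA·DA·DAC·BD·DAC·BD·BD·DA·DAC·BD·BD·DA·BD·DA·DA·DAC·BD·DAC·BD·BD·DA·DAC·BD·BD·DA·BD·DA·DA·DAC·BD·DAC·BD·BD·DA·DAC·BD·BD·DA
    A ↦ DA
    B ↦ DAC
    C ↦ DA
    D ↦ BD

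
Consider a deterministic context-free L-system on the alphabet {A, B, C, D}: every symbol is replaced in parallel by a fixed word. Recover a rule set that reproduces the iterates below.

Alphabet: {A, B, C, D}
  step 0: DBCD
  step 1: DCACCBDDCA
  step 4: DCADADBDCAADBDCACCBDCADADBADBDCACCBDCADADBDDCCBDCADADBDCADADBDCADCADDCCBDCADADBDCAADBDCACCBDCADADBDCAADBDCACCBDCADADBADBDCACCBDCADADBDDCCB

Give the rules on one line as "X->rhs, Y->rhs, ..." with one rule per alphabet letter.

  step 0 ⇒ step 1: DBCD ⇒ DCA·CCB·D·DCA
    B ↦ CCB
    C ↦ D
    D ↦ DCA
    A ↦ ADB  (constrained at step 1)

A->ADB, B->CCB, C->D, D->DCA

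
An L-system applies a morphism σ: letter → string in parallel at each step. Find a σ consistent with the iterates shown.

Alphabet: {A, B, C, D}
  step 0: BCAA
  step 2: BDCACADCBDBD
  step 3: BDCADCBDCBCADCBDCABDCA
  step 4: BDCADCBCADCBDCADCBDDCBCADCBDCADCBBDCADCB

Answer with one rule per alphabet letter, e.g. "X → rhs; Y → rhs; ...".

  step 3 ⇒ step 4: BDCADCBDCBCADCBDCABDCA ⇒ BD·CA·DC·B·CA·DC·BD·CA·DC·BD·DC·B·CA·DC·BD·CA·DC·B·BD·CA·DC·B
    A ↦ B
    B ↦ BD
    C ↦ DC
    D ↦ CA

A->B, B->BD, C->DC, D->CA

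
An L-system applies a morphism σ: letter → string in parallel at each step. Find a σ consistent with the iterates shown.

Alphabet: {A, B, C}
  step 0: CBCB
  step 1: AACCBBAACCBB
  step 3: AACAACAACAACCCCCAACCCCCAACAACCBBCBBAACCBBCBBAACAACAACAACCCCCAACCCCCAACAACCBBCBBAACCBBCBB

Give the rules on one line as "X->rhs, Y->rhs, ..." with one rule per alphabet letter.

  step 0 ⇒ step 1: CBCB ⇒ AAC·CBB·AAC·CBB
    B ↦ CBB
    C ↦ AAC
    A ↦ CC  (constrained at step 1)

A->CC, B->CBB, C->AAC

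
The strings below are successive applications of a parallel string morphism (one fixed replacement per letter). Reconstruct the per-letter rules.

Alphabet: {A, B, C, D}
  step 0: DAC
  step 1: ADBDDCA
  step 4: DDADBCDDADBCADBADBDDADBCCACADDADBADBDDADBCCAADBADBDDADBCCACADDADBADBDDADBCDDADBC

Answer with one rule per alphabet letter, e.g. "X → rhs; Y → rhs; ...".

  step 0 ⇒ step 1: DAC ⇒ ADB·DD·CA
    A ↦ DD
    C ↦ CA
    D ↦ ADB
    B ↦ C  (constrained at step 1)

A->DD, B->C, C->CA, D->ADB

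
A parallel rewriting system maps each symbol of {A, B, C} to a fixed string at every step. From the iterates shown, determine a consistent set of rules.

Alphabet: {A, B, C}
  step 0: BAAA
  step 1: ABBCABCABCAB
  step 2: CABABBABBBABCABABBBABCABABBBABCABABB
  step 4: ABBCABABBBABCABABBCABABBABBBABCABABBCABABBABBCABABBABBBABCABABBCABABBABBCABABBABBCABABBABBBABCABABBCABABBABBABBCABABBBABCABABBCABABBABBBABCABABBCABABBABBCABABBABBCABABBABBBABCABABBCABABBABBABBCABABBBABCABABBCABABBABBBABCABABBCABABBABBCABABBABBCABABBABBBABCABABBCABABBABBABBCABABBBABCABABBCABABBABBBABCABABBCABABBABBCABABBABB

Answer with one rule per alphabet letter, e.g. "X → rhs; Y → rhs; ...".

  step 1 ⇒ step 2: ABBCABCABCAB ⇒ CAB·ABB·ABB·BAB·CAB·ABB·BAB·CAB·ABB·BAB·CAB·ABB
    A ↦ CAB
    B ↦ ABB
    C ↦ BAB

A->CAB, B->ABB, C->BAB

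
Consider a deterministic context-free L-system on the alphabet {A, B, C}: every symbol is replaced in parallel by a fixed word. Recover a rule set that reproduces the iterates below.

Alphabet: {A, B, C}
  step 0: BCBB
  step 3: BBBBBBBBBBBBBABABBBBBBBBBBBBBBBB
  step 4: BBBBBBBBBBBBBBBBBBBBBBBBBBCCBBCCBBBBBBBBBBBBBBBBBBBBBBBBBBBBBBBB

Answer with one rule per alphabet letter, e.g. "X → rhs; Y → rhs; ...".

A->CC, B->BB, C->BA

  step 3 ⇒ step 4: BBBBBBBBBBBBBABABBBBBBBBBBBBBBBB ⇒ BB·BB·BB·BB·BB·BB·BB·BB·BB·BB·BB·BB·BB·CC·BB·CC·BB·BB·BB·BB·BB·BB·BB·BB·BB·BB·BB·BB·BB·BB·BB·BB
    A ↦ CC
    B ↦ BB
    C ↦ BA  (constrained at step 0)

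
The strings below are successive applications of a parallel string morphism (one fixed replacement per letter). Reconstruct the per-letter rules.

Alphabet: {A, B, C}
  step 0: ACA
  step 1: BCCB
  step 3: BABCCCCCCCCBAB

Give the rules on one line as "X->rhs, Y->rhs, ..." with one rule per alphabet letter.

  step 0 ⇒ step 1: ACA ⇒ B·CC·B
    A ↦ B
    C ↦ CC
    B ↦ AB  (constrained at step 1)

A->B, B->AB, C->CC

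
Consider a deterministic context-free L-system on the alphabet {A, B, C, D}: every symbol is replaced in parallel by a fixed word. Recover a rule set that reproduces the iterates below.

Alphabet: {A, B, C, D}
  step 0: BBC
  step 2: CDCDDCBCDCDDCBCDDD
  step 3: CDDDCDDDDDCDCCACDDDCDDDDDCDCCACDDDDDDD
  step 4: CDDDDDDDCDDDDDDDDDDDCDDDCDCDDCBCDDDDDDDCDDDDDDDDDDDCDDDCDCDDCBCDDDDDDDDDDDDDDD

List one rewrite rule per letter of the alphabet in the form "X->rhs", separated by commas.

A->DCB, B->CCA, C->CD, D->DD

  step 3 ⇒ step 4: CDDDCDDDDDCDCCACDDDCDDDDDCDCCACDDDDDDD ⇒ CD·DD·DD·DD·CD·DD·DD·DD·DD·DD·CD·DD·CD·CD·DCB·CD·DD·DD·DD·CD·DD·DD·DD·DD·DD·CD·DD·CD·CD·DCB·CD·DD·DD·DD·DD·DD·DD·DD
    A ↦ DCB
    C ↦ CD
    D ↦ DD
  step 2 ⇒ step 3: CDCDDCBCDCDDCBCDDD ⇒ CD·DD·CD·DD·DD·CD·CCA·CD·DD·CD·DD·DD·CD·CCA·CD·DD·DD·DD
    B ↦ CCA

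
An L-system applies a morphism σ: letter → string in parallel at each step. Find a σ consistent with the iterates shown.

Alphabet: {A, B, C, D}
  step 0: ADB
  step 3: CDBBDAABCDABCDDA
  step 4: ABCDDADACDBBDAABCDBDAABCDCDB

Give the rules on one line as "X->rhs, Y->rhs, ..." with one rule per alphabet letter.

  step 3 ⇒ step 4: CDBBDAABCDABCDDA ⇒ AB·CD·DA·DA·CD·B·B·DA·AB·CD·B·DA·AB·CD·CD·B
    A ↦ B
    B ↦ DA
    C ↦ AB
    D ↦ CD

A->B, B->DA, C->AB, D->CD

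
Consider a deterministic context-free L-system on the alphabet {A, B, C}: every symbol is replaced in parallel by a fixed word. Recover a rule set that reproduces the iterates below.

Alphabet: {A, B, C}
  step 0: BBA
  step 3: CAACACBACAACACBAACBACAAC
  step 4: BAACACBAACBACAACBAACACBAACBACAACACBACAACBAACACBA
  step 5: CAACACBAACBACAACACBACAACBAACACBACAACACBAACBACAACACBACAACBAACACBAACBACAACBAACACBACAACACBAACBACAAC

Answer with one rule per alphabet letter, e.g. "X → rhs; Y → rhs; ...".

  step 4 ⇒ step 5: BAACACBAACBACAACBAACACBAACBACAACACBACAACBAACACBA ⇒ CA·AC·AC·BA·AC·BA·CA·AC·AC·BA·CA·AC·BA·AC·AC·BA·CA·AC·AC·BA·AC·BA·CA·AC·AC·BA·CA·AC·BA·AC·AC·BA·AC·BA·CA·AC·BA·AC·AC·BA·CA·AC·AC·BA·AC·BA·CA·AC
    A ↦ AC
    B ↦ CA
    C ↦ BA

A->AC, B->CA, C->BA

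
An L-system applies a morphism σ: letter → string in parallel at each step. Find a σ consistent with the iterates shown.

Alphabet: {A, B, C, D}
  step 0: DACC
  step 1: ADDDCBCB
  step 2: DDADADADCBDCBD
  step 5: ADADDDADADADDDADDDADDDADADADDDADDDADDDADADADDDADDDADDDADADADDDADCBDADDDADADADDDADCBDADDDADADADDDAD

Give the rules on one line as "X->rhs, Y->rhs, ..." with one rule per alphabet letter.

  step 1 ⇒ step 2: ADDDCBCB ⇒ DD·AD·AD·AD·CB·D·CB·D
    A ↦ DD
    B ↦ D
    C ↦ CB
    D ↦ AD

A->DD, B->D, C->CB, D->AD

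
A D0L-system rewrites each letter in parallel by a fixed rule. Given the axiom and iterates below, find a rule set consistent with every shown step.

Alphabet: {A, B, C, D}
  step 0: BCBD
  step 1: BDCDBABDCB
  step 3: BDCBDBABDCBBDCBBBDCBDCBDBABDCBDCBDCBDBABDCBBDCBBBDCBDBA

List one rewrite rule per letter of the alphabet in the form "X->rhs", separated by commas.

A->BB, B->BDC, C->DBA, D->B

  step 0 ⇒ step 1: BCBD ⇒ BDC·DBA·BDC·B
    B ↦ BDC
    C ↦ DBA
    D ↦ B
    A ↦ BB  (constrained at step 1)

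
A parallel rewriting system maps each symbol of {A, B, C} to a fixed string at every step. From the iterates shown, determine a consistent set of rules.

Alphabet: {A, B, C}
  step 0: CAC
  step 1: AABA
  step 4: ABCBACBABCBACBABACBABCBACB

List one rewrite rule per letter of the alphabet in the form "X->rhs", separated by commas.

  step 0 ⇒ step 1: CAC ⇒ A·AB·A
    A ↦ AB
    C ↦ A
    B ↦ CB  (constrained at step 1)

A->AB, B->CB, C->A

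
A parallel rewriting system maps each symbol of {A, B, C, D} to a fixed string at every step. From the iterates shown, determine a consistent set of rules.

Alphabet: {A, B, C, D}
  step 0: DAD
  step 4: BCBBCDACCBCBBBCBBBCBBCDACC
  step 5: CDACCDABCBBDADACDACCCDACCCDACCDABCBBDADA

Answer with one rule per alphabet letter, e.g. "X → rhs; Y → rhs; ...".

  step 4 ⇒ step 5: BCBBCDACCBCBBBCBBBCBBCDACC ⇒ C·DA·C·C·DA·BC·BB·DA·DA·C·DA·C·C·C·DA·C·C·C·DA·C·C·DA·BC·BB·DA·DA
    A ↦ BB
    B ↦ C
    C ↦ DA
    D ↦ BC

A->BB, B->C, C->DA, D->BC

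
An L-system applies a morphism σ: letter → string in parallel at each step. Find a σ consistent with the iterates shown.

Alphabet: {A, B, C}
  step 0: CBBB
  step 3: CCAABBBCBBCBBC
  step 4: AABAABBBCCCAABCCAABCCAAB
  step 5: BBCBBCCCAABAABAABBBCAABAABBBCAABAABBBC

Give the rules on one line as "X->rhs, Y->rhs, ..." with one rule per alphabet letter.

A->B, B->C, C->AAB

  step 4 ⇒ step 5: AABAABBBCCCAABCCAABCCAAB ⇒ B·B·C·B·B·C·C·C·AAB·AAB·AAB·B·B·C·AAB·AAB·B·B·C·AAB·AAB·B·B·C
    A ↦ B
    B ↦ C
    C ↦ AAB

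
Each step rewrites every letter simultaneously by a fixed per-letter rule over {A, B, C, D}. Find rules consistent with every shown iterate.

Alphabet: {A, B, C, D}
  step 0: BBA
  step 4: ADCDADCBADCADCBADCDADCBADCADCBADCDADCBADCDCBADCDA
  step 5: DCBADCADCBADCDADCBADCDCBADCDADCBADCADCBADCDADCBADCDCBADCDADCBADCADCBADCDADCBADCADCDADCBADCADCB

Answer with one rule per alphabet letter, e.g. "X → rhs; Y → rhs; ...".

  step 4 ⇒ step 5: ADCDADCBADCADCBADCDADCBADCADCBADCDADCBADCDCBADCDA ⇒ DCB·A·DC·A·DCB·A·DC·DA·DCB·A·DC·DCB·A·DC·DA·DCB·A·DC·A·DCB·A·DC·DA·DCB·A·DC·DCB·A·DC·DA·DCB·A·DC·A·DCB·A·DC·DA·DCB·A·DC·A·DC·DA·DCB·A·DC·A·DCB
    A ↦ DCB
    B ↦ DA
    C ↦ DC
    D ↦ A

A->DCB, B->DA, C->DC, D->A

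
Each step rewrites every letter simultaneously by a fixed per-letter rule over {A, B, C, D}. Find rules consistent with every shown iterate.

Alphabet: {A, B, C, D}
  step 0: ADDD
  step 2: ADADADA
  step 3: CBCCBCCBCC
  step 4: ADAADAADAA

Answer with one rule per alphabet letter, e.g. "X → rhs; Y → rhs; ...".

A->C, B->D, C->A, D->BC

  step 3 ⇒ step 4: CBCCBCCBCC ⇒ A·D·A·A·D·A·A·D·A·A
    B ↦ D
    C ↦ A
  step 2 ⇒ step 3: ADADADA ⇒ C·BC·C·BC·C·BC·C
    A ↦ C
  step 2 ⇒ step 3: ADADADA ⇒ C·BC·C·BC·C·BC·C
    D ↦ BC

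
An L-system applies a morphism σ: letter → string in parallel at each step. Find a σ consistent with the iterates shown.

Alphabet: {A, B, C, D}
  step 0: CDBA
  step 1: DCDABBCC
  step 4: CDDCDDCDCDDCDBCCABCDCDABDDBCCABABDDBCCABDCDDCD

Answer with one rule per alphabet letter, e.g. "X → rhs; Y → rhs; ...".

  step 0 ⇒ step 1: CDBA ⇒ D·CD·AB·BCC
    A ↦ BCC
    B ↦ AB
    C ↦ D
    D ↦ CD

A->BCC, B->AB, C->D, D->CD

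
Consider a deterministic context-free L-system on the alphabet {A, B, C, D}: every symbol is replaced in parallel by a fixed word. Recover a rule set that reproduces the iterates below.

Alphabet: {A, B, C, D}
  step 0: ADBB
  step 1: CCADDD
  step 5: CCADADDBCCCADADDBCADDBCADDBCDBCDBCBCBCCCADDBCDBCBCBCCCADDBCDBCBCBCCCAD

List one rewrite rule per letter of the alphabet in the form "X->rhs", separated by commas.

  step 0 ⇒ step 1: ADBB ⇒ CC·AD·D·D
    A ↦ CC
    B ↦ D
    D ↦ AD
    C ↦ BC  (constrained at step 1)

A->CC, B->D, C->BC, D->AD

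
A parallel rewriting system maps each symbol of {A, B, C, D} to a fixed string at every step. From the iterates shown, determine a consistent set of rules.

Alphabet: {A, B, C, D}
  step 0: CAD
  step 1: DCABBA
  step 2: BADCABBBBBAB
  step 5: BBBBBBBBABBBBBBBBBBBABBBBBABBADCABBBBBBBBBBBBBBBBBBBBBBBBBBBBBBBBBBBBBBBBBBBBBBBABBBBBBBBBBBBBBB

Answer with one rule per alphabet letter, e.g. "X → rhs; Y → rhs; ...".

A->AB, B->BB, C->DC, D->BA

  step 1 ⇒ step 2: DCABBA ⇒ BA·DC·AB·BB·BB·AB
    A ↦ AB
    B ↦ BB
    C ↦ DC
    D ↦ BA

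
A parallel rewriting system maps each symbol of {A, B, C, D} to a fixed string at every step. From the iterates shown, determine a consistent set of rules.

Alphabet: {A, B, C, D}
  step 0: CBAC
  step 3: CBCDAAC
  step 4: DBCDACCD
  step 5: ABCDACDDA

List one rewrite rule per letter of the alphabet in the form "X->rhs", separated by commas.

A->C, B->BC, C->D, D->A

  step 4 ⇒ step 5: DBCDACCD ⇒ A·BC·D·A·C·D·D·A
    A ↦ C
    B ↦ BC
    C ↦ D
    D ↦ A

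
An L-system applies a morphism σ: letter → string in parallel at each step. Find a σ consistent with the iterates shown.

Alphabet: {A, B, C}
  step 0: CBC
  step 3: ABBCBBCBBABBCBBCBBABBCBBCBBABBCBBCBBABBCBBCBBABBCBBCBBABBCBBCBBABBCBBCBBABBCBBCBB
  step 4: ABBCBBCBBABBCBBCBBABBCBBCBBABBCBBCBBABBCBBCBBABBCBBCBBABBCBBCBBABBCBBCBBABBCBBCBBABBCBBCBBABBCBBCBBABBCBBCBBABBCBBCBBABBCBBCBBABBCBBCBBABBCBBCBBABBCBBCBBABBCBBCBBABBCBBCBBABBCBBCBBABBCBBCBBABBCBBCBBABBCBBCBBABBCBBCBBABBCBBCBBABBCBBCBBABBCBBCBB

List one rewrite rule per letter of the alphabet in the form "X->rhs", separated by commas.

  step 3 ⇒ step 4: ABBCBBCBBABBCBBCBBABBCBBCBBABBCBBCBBABBCBBCBBABBCBBCBBABBCBBCBBABBCBBCBBABBCBBCBB ⇒ ABB·CBB·CBB·ABB·CBB·CBB·ABB·CBB·CBB·ABB·CBB·CBB·ABB·CBB·CBB·ABB·CBB·CBB·ABB·CBB·CBB·ABB·CBB·CBB·ABB·CBB·CBB·ABB·CBB·CBB·ABB·CBB·CBB·ABB·CBB·CBB·ABB·CBB·CBB·ABB·CBB·CBB·ABB·CBB·CBB·ABB·CBB·CBB·ABB·CBB·CBB·ABB·CBB·CBB·ABB·CBB·CBB·ABB·CBB·CBB·ABB·CBB·CBB·ABB·CBB·CBB·ABB·CBB·CBB·ABB·CBB·CBB·ABB·CBB·CBB·ABB·CBB·CBB·ABB·CBB·CBB
    A ↦ ABB
    B ↦ CBB
    C ↦ ABB

A->ABB, B->CBB, C->ABB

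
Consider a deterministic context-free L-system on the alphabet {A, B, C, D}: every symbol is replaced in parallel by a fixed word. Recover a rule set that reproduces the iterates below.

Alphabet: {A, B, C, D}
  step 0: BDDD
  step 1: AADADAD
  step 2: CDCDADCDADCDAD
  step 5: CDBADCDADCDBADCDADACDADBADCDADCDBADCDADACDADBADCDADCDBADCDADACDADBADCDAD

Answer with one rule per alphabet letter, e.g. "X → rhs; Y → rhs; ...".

  step 1 ⇒ step 2: AADADAD ⇒ CD·CD·AD·CD·AD·CD·AD
    A ↦ CD
    D ↦ AD
  step 0 ⇒ step 1: BDDD ⇒ A·AD·AD·AD
    B ↦ A
    C ↦ B  (constrained at step 2)

A->CD, B->A, C->B, D->AD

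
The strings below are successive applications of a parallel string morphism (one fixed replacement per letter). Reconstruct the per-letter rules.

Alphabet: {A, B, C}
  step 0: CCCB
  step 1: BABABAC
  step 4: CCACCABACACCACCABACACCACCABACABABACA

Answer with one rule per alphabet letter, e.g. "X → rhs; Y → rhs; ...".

  step 0 ⇒ step 1: CCCB ⇒ BA·BA·BA·C
    B ↦ C
    C ↦ BA
    A ↦ CA  (constrained at step 1)

A->CA, B->C, C->BA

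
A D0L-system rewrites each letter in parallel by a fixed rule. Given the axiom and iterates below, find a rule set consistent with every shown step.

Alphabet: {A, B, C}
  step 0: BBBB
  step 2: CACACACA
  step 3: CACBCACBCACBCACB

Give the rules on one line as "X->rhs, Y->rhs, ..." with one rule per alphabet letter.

A->CB, B->C, C->CA

  step 2 ⇒ step 3: CACACACA ⇒ CA·CB·CA·CB·CA·CB·CA·CB
    A ↦ CB
    C ↦ CA
    B ↦ C  (constrained at step 0)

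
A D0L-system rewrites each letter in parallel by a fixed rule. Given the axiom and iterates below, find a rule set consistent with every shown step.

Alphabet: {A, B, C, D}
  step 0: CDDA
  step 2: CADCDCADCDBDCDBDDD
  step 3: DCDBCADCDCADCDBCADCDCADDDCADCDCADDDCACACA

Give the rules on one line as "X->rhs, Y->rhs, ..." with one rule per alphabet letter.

  step 2 ⇒ step 3: CADCDCADCDBDCDBDDD ⇒ DCD·B·CA·DCD·CA·DCD·B·CA·DCD·CA·DDD·CA·DCD·CA·DDD·CA·CA·CA
    A ↦ B
    B ↦ DDD
    C ↦ DCD
    D ↦ CA

A->B, B->DDD, C->DCD, D->CA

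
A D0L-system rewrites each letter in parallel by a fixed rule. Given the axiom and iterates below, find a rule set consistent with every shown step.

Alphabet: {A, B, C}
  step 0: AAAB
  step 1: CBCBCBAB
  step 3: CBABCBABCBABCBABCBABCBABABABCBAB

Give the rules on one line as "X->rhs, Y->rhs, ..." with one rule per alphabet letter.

  step 0 ⇒ step 1: AAAB ⇒ CB·CB·CB·AB
    A ↦ CB
    B ↦ AB
    C ↦ AB  (constrained at step 1)

A->CB, B->AB, C->AB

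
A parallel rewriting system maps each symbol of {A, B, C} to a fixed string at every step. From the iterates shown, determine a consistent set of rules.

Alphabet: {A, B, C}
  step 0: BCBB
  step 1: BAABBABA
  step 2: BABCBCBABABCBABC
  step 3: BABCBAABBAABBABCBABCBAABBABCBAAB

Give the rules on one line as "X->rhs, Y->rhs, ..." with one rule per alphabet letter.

A->BC, B->BA, C->AB

  step 2 ⇒ step 3: BABCBCBABABCBABC ⇒ BA·BC·BA·AB·BA·AB·BA·BC·BA·BC·BA·AB·BA·BC·BA·AB
    A ↦ BC
    B ↦ BA
    C ↦ AB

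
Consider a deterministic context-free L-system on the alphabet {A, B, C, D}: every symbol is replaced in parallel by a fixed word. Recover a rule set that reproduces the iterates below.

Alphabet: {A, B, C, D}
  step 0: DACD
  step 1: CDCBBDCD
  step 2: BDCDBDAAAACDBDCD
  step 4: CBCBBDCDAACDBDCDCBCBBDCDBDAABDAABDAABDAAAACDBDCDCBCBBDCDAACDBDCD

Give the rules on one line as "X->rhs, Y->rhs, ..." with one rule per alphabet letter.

A->CB, B->AA, C->BD, D->CD

  step 1 ⇒ step 2: CDCBBDCD ⇒ BD·CD·BD·AA·AA·CD·BD·CD
    B ↦ AA
    C ↦ BD
    D ↦ CD
  step 0 ⇒ step 1: DACD ⇒ CD·CB·BD·CD
    A ↦ CB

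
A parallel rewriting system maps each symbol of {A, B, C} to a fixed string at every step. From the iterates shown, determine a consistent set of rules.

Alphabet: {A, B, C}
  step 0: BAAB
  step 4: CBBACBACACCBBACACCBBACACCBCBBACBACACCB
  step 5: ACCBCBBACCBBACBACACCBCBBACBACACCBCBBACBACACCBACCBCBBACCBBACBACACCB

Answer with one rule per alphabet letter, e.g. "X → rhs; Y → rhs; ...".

A->B, B->CB, C->AC

  step 4 ⇒ step 5: CBBACBACACCBBACACCBBACACCBCBBACBACACCB ⇒ AC·CB·CB·B·AC·CB·B·AC·B·AC·AC·CB·CB·B·AC·B·AC·AC·CB·CB·B·AC·B·AC·AC·CB·AC·CB·CB·B·AC·CB·B·AC·B·AC·AC·CB
    A ↦ B
    B ↦ CB
    C ↦ AC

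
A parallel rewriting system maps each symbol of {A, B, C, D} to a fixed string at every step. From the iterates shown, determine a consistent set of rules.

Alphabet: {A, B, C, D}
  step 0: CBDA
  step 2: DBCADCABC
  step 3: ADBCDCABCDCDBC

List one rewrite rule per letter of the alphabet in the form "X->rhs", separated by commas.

  step 2 ⇒ step 3: DBCADCABC ⇒ A·D·BC·DC·A·BC·DC·D·BC
    A ↦ DC
    B ↦ D
    C ↦ BC
    D ↦ A

A->DC, B->D, C->BC, D->A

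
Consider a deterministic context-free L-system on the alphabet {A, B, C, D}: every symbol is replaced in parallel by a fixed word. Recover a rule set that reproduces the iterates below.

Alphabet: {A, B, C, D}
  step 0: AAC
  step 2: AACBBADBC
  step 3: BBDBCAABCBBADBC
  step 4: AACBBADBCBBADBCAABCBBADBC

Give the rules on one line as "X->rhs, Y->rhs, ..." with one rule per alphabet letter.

  step 3 ⇒ step 4: BBDBCAABCBBADBC ⇒ A·A·CBB·A·DBC·B·B·A·DBC·A·A·B·CBB·A·DBC
    A ↦ B
    B ↦ A
    C ↦ DBC
    D ↦ CBB

A->B, B->A, C->DBC, D->CBB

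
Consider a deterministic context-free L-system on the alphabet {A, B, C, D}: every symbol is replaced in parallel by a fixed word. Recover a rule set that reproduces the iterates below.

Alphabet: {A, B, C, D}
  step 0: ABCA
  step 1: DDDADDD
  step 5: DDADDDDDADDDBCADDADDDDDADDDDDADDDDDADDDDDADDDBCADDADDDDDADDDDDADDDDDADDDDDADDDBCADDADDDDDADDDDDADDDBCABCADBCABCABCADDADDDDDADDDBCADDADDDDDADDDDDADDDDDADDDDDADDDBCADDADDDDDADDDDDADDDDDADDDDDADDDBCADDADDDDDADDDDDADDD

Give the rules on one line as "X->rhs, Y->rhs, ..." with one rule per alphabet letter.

  step 0 ⇒ step 1: ABCA ⇒ D·DD·ADD·D
    A ↦ D
    B ↦ DD
    C ↦ ADD
    D ↦ BCA  (constrained at step 1)

A->D, B->DD, C->ADD, D->BCA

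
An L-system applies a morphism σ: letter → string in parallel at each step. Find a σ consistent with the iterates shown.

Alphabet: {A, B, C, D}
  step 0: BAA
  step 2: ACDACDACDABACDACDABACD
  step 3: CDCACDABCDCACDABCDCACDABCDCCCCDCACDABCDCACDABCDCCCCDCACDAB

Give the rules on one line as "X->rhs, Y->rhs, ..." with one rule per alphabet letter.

  step 2 ⇒ step 3: ACDACDACDABACDACDABACD ⇒ CDC·ACD·AB·CDC·ACD·AB·CDC·ACD·AB·CDC·CC·CDC·ACD·AB·CDC·ACD·AB·CDC·CC·CDC·ACD·AB
    A ↦ CDC
    B ↦ CC
    C ↦ ACD
    D ↦ AB

A->CDC, B->CC, C->ACD, D->AB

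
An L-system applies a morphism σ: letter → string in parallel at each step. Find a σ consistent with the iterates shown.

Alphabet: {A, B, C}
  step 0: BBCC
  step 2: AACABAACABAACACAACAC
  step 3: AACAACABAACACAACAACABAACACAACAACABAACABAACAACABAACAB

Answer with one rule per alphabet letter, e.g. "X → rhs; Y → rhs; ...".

  step 2 ⇒ step 3: AACABAACABAACACAACAC ⇒ AAC·AAC·AB·AAC·AC·AAC·AAC·AB·AAC·AC·AAC·AAC·AB·AAC·AB·AAC·AAC·AB·AAC·AB
    A ↦ AAC
    B ↦ AC
    C ↦ AB

A->AAC, B->AC, C->AB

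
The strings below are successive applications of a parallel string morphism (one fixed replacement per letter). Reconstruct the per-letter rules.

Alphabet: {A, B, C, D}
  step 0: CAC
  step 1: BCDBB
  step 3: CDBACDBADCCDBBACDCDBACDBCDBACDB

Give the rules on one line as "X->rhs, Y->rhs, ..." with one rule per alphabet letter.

  step 0 ⇒ step 1: CAC ⇒ B·CDB·B
    A ↦ CDB
    C ↦ B
    B ↦ ADC  (constrained at step 1)
    D ↦ ACD  (constrained at step 1)

A->CDB, B->ADC, C->B, D->ACD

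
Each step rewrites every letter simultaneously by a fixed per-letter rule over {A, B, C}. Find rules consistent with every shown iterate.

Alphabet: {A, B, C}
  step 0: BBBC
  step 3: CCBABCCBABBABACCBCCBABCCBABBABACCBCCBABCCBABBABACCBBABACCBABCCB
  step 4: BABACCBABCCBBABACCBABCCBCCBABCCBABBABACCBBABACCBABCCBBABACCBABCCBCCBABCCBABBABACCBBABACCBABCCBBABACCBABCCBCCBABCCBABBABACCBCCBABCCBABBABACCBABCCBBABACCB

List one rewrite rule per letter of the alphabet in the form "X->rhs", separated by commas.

A->AB, B->CCB, C->BA

  step 3 ⇒ step 4: CCBABCCBABBABACCBCCBABCCBABBABACCBCCBABCCBABBABACCBBABACCBABCCB ⇒ BA·BA·CCB·AB·CCB·BA·BA·CCB·AB·CCB·CCB·AB·CCB·AB·BA·BA·CCB·BA·BA·CCB·AB·CCB·BA·BA·CCB·AB·CCB·CCB·AB·CCB·AB·BA·BA·CCB·BA·BA·CCB·AB·CCB·BA·BA·CCB·AB·CCB·CCB·AB·CCB·AB·BA·BA·CCB·CCB·AB·CCB·AB·BA·BA·CCB·AB·CCB·BA·BA·CCB
    A ↦ AB
    B ↦ CCB
    C ↦ BA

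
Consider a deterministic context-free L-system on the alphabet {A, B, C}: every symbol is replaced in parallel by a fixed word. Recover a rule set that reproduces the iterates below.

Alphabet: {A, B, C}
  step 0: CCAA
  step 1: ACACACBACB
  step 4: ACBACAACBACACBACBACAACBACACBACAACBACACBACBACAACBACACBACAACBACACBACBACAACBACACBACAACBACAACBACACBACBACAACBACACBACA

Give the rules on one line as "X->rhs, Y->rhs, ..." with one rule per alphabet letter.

  step 0 ⇒ step 1: CCAA ⇒ AC·AC·ACB·ACB
    A ↦ ACB
    C ↦ AC
    B ↦ A  (constrained at step 1)

A->ACB, B->A, C->AC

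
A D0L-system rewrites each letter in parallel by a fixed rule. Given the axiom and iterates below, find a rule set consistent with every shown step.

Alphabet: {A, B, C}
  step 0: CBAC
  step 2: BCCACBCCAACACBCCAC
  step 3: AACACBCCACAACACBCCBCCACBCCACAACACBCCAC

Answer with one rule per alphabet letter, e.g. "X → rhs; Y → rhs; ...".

  step 2 ⇒ step 3: BCCACBCCAACACBCCAC ⇒ A·AC·AC·BCC·AC·A·AC·AC·BCC·BCC·AC·BCC·AC·A·AC·AC·BCC·AC
    A ↦ BCC
    B ↦ A
    C ↦ AC

A->BCC, B->A, C->AC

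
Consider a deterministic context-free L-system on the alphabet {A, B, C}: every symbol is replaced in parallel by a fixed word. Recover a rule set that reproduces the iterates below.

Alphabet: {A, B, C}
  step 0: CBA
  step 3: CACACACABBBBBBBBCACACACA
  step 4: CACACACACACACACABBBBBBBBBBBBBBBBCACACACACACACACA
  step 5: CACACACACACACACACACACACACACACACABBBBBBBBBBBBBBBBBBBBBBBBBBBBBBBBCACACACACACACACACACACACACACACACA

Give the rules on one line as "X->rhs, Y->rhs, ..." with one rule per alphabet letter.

  step 4 ⇒ step 5: CACACACACACACACABBBBBBBBBBBBBBBBCACACACACACACACA ⇒ CA·CA·CA·CA·CA·CA·CA·CA·CA·CA·CA·CA·CA·CA·CA·CA·BB·BB·BB·BB·BB·BB·BB·BB·BB·BB·BB·BB·BB·BB·BB·BB·CA·CA·CA·CA·CA·CA·CA·CA·CA·CA·CA·CA·CA·CA·CA·CA
    A ↦ CA
    B ↦ BB
    C ↦ CA

A->CA, B->BB, C->CA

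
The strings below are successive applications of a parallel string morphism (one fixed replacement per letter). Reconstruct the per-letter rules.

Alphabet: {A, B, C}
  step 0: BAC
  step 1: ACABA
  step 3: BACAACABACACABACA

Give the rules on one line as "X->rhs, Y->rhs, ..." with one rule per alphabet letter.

A->CA, B->A, C->BA

  step 0 ⇒ step 1: BAC ⇒ A·CA·BA
    A ↦ CA
    B ↦ A
    C ↦ BA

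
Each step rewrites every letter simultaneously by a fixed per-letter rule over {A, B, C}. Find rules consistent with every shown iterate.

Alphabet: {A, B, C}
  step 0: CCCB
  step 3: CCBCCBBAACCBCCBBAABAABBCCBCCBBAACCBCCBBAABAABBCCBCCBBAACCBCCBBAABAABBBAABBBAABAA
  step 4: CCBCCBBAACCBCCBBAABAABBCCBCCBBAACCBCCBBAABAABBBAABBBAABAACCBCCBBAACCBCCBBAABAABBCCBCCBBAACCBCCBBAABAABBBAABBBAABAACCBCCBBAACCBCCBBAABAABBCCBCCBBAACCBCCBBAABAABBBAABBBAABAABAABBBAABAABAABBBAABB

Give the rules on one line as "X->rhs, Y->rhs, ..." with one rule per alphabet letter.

  step 3 ⇒ step 4: CCBCCBBAACCBCCBBAABAABBCCBCCBBAACCBCCBBAABAABBCCBCCBBAACCBCCBBAABAABBBAABBBAABAA ⇒ CCB·CCB·BAA·CCB·CCB·BAA·BAA·B·B·CCB·CCB·BAA·CCB·CCB·BAA·BAA·B·B·BAA·B·B·BAA·BAA·CCB·CCB·BAA·CCB·CCB·BAA·BAA·B·B·CCB·CCB·BAA·CCB·CCB·BAA·BAA·B·B·BAA·B·B·BAA·BAA·CCB·CCB·BAA·CCB·CCB·BAA·BAA·B·B·CCB·CCB·BAA·CCB·CCB·BAA·BAA·B·B·BAA·B·B·BAA·BAA·BAA·B·B·BAA·BAA·BAA·B·B·BAA·B·B
    A ↦ B
    B ↦ BAA
    C ↦ CCB

A->B, B->BAA, C->CCB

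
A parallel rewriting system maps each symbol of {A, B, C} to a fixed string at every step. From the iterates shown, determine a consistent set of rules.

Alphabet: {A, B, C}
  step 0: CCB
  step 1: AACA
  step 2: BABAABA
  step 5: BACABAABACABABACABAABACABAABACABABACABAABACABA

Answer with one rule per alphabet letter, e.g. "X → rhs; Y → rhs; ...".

  step 1 ⇒ step 2: AACA ⇒ BA·BA·A·BA
    A ↦ BA
    C ↦ A
  step 0 ⇒ step 1: CCB ⇒ A·A·CA
    B ↦ CA

A->BA, B->CA, C->A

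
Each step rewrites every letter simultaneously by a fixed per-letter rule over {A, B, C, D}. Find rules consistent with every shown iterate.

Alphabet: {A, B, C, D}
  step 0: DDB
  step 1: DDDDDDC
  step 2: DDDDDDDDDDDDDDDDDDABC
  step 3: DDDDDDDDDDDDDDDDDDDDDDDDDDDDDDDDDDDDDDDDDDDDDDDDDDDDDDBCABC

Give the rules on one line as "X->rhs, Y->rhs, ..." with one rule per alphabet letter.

  step 2 ⇒ step 3: DDDDDDDDDDDDDDDDDDABC ⇒ DDD·DDD·DDD·DDD·DDD·DDD·DDD·DDD·DDD·DDD·DDD·DDD·DDD·DDD·DDD·DDD·DDD·DDD·B·C·ABC
    A ↦ B
    B ↦ C
    C ↦ ABC
    D ↦ DDD

A->B, B->C, C->ABC, D->DDD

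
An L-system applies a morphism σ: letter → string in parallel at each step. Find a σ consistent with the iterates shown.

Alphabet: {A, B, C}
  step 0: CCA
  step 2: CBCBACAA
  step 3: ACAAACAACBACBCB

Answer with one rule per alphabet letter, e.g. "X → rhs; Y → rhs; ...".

A->CB, B->CAA, C->A

  step 2 ⇒ step 3: CBCBACAA ⇒ A·CAA·A·CAA·CB·A·CB·CB
    A ↦ CB
    B ↦ CAA
    C ↦ A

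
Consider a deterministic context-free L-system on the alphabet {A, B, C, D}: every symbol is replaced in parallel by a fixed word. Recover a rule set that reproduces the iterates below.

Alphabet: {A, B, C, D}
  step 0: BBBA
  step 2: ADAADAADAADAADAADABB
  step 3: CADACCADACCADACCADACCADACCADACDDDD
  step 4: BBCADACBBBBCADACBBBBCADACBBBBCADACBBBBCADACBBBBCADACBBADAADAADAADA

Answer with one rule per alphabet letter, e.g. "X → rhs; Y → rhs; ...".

  step 3 ⇒ step 4: CADACCADACCADACCADACCADACCADACDDDD ⇒ BB·C·ADA·C·BB·BB·C·ADA·C·BB·BB·C·ADA·C·BB·BB·C·ADA·C·BB·BB·C·ADA·C·BB·BB·C·ADA·C·BB·ADA·ADA·ADA·ADA
    A ↦ C
    C ↦ BB
    D ↦ ADA
  step 2 ⇒ step 3: ADAADAADAADAADAADABB ⇒ C·ADA·C·C·ADA·C·C·ADA·C·C·ADA·C·C·ADA·C·C·ADA·C·DD·DD
    B ↦ DD

A->C, B->DD, C->BB, D->ADA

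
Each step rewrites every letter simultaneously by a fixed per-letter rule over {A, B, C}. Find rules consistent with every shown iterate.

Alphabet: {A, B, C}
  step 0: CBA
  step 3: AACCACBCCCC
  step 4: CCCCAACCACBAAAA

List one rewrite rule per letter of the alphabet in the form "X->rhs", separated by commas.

  step 3 ⇒ step 4: AACCACBCCCC ⇒ CC·CC·A·A·CC·A·CB·A·A·A·A
    A ↦ CC
    B ↦ CB
    C ↦ A

A->CC, B->CB, C->A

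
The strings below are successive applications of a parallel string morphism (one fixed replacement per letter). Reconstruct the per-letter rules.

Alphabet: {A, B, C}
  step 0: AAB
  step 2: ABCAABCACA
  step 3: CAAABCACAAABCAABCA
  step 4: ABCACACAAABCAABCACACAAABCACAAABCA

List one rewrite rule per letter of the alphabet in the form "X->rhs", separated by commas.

A->CA, B->A, C->AB

  step 3 ⇒ step 4: CAAABCACAAABCAABCA ⇒ AB·CA·CA·CA·A·AB·CA·AB·CA·CA·CA·A·AB·CA·CA·A·AB·CA
    A ↦ CA
    B ↦ A
    C ↦ AB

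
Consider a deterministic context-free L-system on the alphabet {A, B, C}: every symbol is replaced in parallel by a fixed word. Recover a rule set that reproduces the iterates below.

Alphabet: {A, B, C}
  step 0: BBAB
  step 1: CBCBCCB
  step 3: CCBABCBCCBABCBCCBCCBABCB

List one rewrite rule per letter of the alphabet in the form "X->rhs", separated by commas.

A->C, B->CB, C->AB

  step 0 ⇒ step 1: BBAB ⇒ CB·CB·C·CB
    A ↦ C
    B ↦ CB
    C ↦ AB  (constrained at step 1)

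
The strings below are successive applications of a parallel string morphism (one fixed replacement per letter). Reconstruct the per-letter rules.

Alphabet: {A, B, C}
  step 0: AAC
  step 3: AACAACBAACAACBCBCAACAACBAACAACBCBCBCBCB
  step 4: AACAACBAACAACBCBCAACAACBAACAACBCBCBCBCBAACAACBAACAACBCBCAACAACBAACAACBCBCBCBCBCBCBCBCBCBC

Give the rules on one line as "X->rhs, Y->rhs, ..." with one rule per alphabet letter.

A->AAC, B->CBC, C->B

  step 3 ⇒ step 4: AACAACBAACAACBCBCAACAACBAACAACBCBCBCBCB ⇒ AAC·AAC·B·AAC·AAC·B·CBC·AAC·AAC·B·AAC·AAC·B·CBC·B·CBC·B·AAC·AAC·B·AAC·AAC·B·CBC·AAC·AAC·B·AAC·AAC·B·CBC·B·CBC·B·CBC·B·CBC·B·CBC
    A ↦ AAC
    B ↦ CBC
    C ↦ B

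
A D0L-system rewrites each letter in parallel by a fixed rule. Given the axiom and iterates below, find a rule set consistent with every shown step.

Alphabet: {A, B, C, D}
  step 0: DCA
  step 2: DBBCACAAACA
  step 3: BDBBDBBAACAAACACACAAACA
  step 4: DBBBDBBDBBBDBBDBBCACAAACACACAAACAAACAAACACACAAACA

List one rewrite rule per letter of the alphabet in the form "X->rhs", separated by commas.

  step 3 ⇒ step 4: BDBBDBBAACAAACACACAAACA ⇒ DBB·B·DBB·DBB·B·DBB·DBB·CA·CA·AA·CA·CA·CA·AA·CA·AA·CA·AA·CA·CA·CA·AA·CA
    A ↦ CA
    B ↦ DBB
    C ↦ AA
    D ↦ B

A->CA, B->DBB, C->AA, D->B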